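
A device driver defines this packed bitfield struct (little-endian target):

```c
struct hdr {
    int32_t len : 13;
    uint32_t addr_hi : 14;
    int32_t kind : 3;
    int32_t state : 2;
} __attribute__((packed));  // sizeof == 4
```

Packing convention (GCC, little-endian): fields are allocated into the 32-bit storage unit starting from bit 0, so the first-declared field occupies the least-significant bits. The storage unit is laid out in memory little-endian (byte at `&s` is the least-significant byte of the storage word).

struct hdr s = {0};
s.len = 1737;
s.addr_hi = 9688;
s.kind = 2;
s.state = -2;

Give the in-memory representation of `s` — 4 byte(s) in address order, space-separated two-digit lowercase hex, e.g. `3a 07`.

c9 06 bb 94

[0+:13] len=1737 & 0x1fff = 0x6c9; word=0x000006c9
[13+:14] addr_hi=9688 & 0x3fff = 0x25d8; word=0x04bb06c9
[27+:3] kind=2 & 0x7 = 0x2; word=0x14bb06c9
[30+:2] state=-2 & 0x3 = 0x2; word=0x94bb06c9
word = 0x94bb06c9 → little-endian bytes:
  [0]=0xc9  [1]=0x06  [2]=0xbb  [3]=0x94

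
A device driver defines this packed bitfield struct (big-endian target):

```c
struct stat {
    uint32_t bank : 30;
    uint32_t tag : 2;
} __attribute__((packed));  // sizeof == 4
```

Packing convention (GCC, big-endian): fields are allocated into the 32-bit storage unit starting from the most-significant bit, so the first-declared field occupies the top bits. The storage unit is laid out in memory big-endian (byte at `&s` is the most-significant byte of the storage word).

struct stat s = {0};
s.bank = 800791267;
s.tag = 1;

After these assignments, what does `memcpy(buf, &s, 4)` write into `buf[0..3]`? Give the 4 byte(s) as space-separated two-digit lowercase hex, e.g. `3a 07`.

be ec 6b 8d

[2+:30] bank=800791267 & 0x3fffffff = 0x2fbb1ae3; word=0xbeec6b8c
[0+:2] tag=1 & 0x3 = 0x1; word=0xbeec6b8d
word = 0xbeec6b8d → big-endian bytes:
  [0]=0xbe  [1]=0xec  [2]=0x6b  [3]=0x8d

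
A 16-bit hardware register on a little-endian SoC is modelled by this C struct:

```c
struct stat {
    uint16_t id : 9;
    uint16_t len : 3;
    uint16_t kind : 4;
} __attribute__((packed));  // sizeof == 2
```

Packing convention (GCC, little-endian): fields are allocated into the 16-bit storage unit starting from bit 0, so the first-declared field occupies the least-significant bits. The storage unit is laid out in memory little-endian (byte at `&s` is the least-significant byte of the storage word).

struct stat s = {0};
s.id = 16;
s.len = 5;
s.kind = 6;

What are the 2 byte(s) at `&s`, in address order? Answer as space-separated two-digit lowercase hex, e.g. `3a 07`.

10 6a

[0+:9] id=16 & 0x1ff = 0x10; word=0x0010
[9+:3] len=5 & 0x7 = 0x5; word=0x0a10
[12+:4] kind=6 & 0xf = 0x6; word=0x6a10
word = 0x6a10 → little-endian bytes:
  [0]=0x10  [1]=0x6a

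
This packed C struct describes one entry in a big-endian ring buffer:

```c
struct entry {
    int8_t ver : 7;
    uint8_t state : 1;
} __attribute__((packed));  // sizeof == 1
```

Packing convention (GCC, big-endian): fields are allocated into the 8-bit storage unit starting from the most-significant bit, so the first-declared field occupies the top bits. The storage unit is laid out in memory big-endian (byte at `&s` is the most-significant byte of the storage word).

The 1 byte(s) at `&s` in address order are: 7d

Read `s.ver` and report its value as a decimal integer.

[0]=0x7d (big-endian) → word 0x7d
ver:7 @ bit 1 → (0x7d>>1)&0x7f = 0x3e  ←
state:1 @ bit 0 → (0x7d>>0)&0x1 = 0x1
ver signed 7b, MSB=0: value = 62

62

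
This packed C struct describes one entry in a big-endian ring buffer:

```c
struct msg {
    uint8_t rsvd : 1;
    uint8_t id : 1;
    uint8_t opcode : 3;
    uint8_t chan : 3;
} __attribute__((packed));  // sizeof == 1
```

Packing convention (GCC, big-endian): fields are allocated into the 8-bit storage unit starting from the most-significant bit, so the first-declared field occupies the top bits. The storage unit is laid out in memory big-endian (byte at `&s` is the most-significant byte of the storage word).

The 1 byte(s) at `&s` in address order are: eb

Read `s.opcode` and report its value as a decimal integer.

[0]=0xeb (big-endian) → word 0xeb
rsvd:1 @ bit 7 → (0xeb>>7)&0x1 = 0x1
id:1 @ bit 6 → (0xeb>>6)&0x1 = 0x1
opcode:3 @ bit 3 → (0xeb>>3)&0x7 = 0x5  ←
chan:3 @ bit 0 → (0xeb>>0)&0x7 = 0x3

5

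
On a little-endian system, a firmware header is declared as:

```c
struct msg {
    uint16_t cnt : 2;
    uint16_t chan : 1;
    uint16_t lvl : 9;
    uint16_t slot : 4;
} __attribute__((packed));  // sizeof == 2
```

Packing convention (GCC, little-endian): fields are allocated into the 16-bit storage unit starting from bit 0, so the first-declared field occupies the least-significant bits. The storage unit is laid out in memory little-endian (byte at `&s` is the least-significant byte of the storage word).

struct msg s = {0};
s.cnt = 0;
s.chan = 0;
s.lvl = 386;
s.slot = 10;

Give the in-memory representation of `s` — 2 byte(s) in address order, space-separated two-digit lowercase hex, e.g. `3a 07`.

cnt (2b) val=0 bits=0x0 at bit 0: 0x0000
chan (1b) val=0 bits=0x0 at bit 2: 0x0000
lvl (9b) val=386 bits=0x182 at bit 3: 0x0c10
slot (4b) val=10 bits=0xa at bit 12: 0xac10
word = 0xac10 → little-endian bytes:
  [0]=0x10  [1]=0xac

10 ac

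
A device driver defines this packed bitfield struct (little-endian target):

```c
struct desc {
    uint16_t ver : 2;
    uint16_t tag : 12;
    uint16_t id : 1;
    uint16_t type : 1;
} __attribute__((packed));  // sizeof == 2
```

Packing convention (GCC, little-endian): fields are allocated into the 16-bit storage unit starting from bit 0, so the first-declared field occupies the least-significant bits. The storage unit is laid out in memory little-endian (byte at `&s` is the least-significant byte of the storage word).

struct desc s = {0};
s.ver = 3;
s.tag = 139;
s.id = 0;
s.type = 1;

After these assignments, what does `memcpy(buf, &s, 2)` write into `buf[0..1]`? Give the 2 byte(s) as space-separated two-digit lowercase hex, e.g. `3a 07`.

ver (2b) val=3 bits=0x3 at bit 0: 0x0003
tag (12b) val=139 bits=0x8b at bit 2: 0x022f
id (1b) val=0 bits=0x0 at bit 14: 0x022f
type (1b) val=1 bits=0x1 at bit 15: 0x822f
word = 0x822f → little-endian bytes:
  [0]=0x2f  [1]=0x82

2f 82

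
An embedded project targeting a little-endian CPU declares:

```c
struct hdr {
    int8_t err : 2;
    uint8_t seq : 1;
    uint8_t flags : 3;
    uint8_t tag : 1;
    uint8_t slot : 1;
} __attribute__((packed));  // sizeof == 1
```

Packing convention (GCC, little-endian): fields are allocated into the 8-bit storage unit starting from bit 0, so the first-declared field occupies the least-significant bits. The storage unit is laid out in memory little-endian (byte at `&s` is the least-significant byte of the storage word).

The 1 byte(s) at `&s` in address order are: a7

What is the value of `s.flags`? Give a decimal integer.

[0]=0xa7 (little-endian) → word 0xa7
err [0+:2] = (word>>0) & 0x3 = 3
seq [2+:1] = (word>>2) & 0x1 = 1
flags [3+:3] = (word>>3) & 0x7 = 4  ←
tag [6+:1] = (word>>6) & 0x1 = 0
slot [7+:1] = (word>>7) & 0x1 = 1

4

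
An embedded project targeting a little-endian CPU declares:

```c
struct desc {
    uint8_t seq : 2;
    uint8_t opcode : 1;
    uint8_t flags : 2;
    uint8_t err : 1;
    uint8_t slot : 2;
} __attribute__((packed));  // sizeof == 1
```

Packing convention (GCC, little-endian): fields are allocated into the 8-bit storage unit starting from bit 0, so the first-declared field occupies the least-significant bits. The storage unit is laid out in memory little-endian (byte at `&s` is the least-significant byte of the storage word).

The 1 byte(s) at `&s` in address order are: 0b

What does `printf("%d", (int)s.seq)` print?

[0]=0x0b (little-endian) → word 0x0b
seq:2 @ bit 0 → (0x0b>>0)&0x3 = 0x3  ←
opcode:1 @ bit 2 → (0x0b>>2)&0x1 = 0x0
flags:2 @ bit 3 → (0x0b>>3)&0x3 = 0x1
err:1 @ bit 5 → (0x0b>>5)&0x1 = 0x0
slot:2 @ bit 6 → (0x0b>>6)&0x3 = 0x0

3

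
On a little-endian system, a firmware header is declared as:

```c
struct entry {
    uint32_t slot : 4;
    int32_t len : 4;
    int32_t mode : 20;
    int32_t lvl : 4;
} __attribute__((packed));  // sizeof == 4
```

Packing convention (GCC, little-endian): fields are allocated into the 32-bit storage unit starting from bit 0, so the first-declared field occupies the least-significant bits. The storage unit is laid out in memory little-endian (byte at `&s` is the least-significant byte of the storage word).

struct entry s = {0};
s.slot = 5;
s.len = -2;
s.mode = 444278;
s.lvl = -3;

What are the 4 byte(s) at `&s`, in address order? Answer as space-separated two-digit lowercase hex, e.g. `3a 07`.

slot:4 = 5 → 0x5 << 0 → word 0x00000005
len:4 = -2 → 0xe << 4 → word 0x000000e5
mode:20 = 444278 → 0x6c776 << 8 → word 0x06c776e5
lvl:4 = -3 → 0xd << 28 → word 0xd6c776e5
word = 0xd6c776e5 → little-endian bytes:
  [0]=0xe5  [1]=0x76  [2]=0xc7  [3]=0xd6

e5 76 c7 d6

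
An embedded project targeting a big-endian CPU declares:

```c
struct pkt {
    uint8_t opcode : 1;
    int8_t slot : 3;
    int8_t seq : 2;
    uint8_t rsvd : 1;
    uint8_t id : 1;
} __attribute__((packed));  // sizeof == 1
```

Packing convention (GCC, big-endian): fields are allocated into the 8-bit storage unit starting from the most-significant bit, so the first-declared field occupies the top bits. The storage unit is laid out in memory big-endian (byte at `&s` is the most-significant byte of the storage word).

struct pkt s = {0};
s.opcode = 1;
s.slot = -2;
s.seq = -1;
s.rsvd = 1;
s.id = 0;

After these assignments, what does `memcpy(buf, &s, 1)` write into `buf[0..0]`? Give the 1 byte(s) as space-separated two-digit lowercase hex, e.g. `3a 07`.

ee

[7+:1] opcode=1 & 0x1 = 0x1; word=0x80
[4+:3] slot=-2 & 0x7 = 0x6; word=0xe0
[2+:2] seq=-1 & 0x3 = 0x3; word=0xec
[1+:1] rsvd=1 & 0x1 = 0x1; word=0xee
[0+:1] id=0 & 0x1 = 0x0; word=0xee
word = 0xee → big-endian bytes:
  [0]=0xee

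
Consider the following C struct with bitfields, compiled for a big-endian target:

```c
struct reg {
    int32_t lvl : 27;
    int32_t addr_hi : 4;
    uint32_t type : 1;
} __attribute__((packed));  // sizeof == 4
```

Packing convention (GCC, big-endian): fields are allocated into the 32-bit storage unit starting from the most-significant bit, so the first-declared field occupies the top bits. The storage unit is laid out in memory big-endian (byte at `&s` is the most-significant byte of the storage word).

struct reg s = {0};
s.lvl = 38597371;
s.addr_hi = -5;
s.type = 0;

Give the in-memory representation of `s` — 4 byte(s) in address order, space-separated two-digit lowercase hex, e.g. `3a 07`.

lvl:27 = 38597371 → 0x24cf2fb << 5 → word 0x499e5f60
addr_hi:4 = -5 → 0xb << 1 → word 0x499e5f76
type:1 = 0 → 0x0 << 0 → word 0x499e5f76
word = 0x499e5f76 → big-endian bytes:
  [0]=0x49  [1]=0x9e  [2]=0x5f  [3]=0x76

49 9e 5f 76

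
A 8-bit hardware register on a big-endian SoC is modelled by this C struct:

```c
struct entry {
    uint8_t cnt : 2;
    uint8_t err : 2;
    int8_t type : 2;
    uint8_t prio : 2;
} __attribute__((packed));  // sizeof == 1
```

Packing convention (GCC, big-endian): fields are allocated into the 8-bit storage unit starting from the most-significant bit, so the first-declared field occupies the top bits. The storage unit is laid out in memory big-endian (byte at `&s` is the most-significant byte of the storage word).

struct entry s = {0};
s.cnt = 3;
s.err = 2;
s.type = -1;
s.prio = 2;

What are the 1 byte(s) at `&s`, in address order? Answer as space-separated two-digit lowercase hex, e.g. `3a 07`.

ee

cnt (2b) val=3 bits=0x3 at bit 6: 0xc0
err (2b) val=2 bits=0x2 at bit 4: 0xe0
type (2b) val=-1 bits=0x3 at bit 2: 0xec
prio (2b) val=2 bits=0x2 at bit 0: 0xee
word = 0xee → big-endian bytes:
  [0]=0xee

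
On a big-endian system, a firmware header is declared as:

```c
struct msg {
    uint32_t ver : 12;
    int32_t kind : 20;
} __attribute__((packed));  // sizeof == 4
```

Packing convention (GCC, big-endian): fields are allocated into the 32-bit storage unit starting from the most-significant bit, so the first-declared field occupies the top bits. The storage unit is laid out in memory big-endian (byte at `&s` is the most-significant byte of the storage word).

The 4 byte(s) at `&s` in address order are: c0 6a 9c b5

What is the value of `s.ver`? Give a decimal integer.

3078

[0]=0xc0 [1]=0x6a [2]=0x9c [3]=0xb5 (big-endian) → word 0xc06a9cb5
ver [20+:12] = (word>>20) & 0xfff = 3078  ←
kind [0+:20] = (word>>0) & 0xfffff = 695477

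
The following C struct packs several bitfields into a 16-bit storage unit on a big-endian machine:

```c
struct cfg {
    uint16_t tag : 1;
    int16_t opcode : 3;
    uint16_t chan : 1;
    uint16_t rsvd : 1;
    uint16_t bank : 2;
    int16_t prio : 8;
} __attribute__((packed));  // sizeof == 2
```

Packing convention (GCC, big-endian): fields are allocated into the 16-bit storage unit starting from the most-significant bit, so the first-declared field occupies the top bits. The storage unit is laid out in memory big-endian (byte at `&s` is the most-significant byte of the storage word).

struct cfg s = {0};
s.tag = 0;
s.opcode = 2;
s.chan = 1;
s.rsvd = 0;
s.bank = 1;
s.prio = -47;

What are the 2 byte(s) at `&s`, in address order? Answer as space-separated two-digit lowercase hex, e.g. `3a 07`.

29 d1

tag:1 = 0 → 0x0 << 15 → word 0x0000
opcode:3 = 2 → 0x2 << 12 → word 0x2000
chan:1 = 1 → 0x1 << 11 → word 0x2800
rsvd:1 = 0 → 0x0 << 10 → word 0x2800
bank:2 = 1 → 0x1 << 8 → word 0x2900
prio:8 = -47 → 0xd1 << 0 → word 0x29d1
word = 0x29d1 → big-endian bytes:
  [0]=0x29  [1]=0xd1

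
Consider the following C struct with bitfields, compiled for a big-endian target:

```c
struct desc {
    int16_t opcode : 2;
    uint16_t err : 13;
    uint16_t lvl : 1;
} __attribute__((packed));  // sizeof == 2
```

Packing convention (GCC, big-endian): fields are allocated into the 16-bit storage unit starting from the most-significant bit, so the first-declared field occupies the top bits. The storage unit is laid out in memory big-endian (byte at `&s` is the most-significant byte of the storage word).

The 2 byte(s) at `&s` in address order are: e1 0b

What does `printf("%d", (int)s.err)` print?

4229

[0]=0xe1 [1]=0x0b (big-endian) → word 0xe10b
opcode [14+:2] = (word>>14) & 0x3 = 3
err [1+:13] = (word>>1) & 0x1fff = 4229  ←
lvl [0+:1] = (word>>0) & 0x1 = 1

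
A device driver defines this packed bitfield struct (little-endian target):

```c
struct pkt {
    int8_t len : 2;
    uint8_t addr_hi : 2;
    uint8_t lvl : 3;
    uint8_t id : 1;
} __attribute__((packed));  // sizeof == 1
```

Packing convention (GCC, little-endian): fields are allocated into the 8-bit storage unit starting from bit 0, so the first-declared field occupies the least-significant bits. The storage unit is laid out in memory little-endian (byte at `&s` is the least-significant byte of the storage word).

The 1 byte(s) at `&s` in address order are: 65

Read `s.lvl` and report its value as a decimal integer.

6

[0]=0x65 (little-endian) → word 0x65
len [0+:2] = (word>>0) & 0x3 = 1
addr_hi [2+:2] = (word>>2) & 0x3 = 1
lvl [4+:3] = (word>>4) & 0x7 = 6  ←
id [7+:1] = (word>>7) & 0x1 = 0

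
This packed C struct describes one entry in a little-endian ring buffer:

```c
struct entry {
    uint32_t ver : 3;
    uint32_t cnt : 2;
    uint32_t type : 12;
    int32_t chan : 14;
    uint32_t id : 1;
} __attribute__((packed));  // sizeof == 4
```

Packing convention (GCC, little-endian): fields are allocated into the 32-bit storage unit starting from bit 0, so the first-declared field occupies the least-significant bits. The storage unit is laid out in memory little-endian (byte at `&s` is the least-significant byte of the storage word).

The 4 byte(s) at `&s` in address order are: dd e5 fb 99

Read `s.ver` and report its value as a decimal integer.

[0]=0xdd [1]=0xe5 [2]=0xfb [3]=0x99 (little-endian) → word 0x99fbe5dd
ver [0+:3] = (word>>0) & 0x7 = 5  ←
cnt [3+:2] = (word>>3) & 0x3 = 3
type [5+:12] = (word>>5) & 0xfff = 3886
chan [17+:14] = (word>>17) & 0x3fff = 3325
id [31+:1] = (word>>31) & 0x1 = 1

5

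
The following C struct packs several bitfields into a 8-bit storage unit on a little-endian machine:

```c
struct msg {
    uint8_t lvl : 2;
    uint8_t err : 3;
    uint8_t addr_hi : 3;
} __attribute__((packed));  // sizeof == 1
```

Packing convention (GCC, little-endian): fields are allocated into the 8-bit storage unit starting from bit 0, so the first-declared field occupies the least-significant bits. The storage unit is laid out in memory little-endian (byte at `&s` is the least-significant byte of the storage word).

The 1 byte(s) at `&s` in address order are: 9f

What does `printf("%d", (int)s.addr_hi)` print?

4

[0]=0x9f (little-endian) → word 0x9f
lvl:2 @ bit 0 → (0x9f>>0)&0x3 = 0x3
err:3 @ bit 2 → (0x9f>>2)&0x7 = 0x7
addr_hi:3 @ bit 5 → (0x9f>>5)&0x7 = 0x4  ←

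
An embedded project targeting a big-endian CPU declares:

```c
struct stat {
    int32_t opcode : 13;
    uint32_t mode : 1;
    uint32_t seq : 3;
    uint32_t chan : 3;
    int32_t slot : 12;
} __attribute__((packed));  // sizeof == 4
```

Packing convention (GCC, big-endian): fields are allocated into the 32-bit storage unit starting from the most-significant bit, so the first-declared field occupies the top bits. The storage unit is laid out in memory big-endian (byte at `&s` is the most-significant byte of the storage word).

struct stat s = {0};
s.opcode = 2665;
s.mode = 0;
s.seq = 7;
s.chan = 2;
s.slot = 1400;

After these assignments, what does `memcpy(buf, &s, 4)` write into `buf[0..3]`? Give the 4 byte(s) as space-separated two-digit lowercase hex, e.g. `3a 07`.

[19+:13] opcode=2665 & 0x1fff = 0xa69; word=0x53480000
[18+:1] mode=0 & 0x1 = 0x0; word=0x53480000
[15+:3] seq=7 & 0x7 = 0x7; word=0x534b8000
[12+:3] chan=2 & 0x7 = 0x2; word=0x534ba000
[0+:12] slot=1400 & 0xfff = 0x578; word=0x534ba578
word = 0x534ba578 → big-endian bytes:
  [0]=0x53  [1]=0x4b  [2]=0xa5  [3]=0x78

53 4b a5 78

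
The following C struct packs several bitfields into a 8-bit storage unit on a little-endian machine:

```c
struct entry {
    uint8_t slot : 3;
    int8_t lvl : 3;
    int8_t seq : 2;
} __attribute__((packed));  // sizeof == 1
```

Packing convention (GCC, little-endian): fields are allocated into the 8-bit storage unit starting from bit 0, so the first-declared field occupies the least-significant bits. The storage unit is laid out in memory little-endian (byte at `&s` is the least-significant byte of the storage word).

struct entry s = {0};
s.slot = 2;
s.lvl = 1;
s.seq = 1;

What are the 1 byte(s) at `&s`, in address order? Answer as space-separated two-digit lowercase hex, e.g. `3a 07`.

slot (3b) val=2 bits=0x2 at bit 0: 0x02
lvl (3b) val=1 bits=0x1 at bit 3: 0x0a
seq (2b) val=1 bits=0x1 at bit 6: 0x4a
word = 0x4a → little-endian bytes:
  [0]=0x4a

4a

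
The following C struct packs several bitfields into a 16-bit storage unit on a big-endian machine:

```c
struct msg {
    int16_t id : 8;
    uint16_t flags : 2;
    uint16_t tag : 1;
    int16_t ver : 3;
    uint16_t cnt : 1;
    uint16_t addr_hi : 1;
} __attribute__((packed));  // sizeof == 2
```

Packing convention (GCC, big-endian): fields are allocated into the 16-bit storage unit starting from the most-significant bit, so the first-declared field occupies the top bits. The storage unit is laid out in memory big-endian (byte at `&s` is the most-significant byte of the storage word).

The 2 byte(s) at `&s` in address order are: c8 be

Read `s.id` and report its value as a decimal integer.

-56

[0]=0xc8 [1]=0xbe (big-endian) → word 0xc8be
id:8 @ bit 8 → (0xc8be>>8)&0xff = 0xc8  ←
flags:2 @ bit 6 → (0xc8be>>6)&0x3 = 0x2
tag:1 @ bit 5 → (0xc8be>>5)&0x1 = 0x1
ver:3 @ bit 2 → (0xc8be>>2)&0x7 = 0x7
cnt:1 @ bit 1 → (0xc8be>>1)&0x1 = 0x1
addr_hi:1 @ bit 0 → (0xc8be>>0)&0x1 = 0x0
id signed 8b, MSB=1: 200 - 256 = -56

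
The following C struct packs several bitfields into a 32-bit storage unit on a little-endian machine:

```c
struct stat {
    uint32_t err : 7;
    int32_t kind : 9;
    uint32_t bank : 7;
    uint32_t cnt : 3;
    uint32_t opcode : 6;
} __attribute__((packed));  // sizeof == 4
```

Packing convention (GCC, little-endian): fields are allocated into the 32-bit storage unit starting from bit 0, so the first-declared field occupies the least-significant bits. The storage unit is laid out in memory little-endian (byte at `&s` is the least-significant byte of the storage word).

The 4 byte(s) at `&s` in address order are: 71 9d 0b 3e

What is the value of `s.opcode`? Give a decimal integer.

[0]=0x71 [1]=0x9d [2]=0x0b [3]=0x3e (little-endian) → word 0x3e0b9d71
err:7 @ bit 0 → (0x3e0b9d71>>0)&0x7f = 0x71
kind:9 @ bit 7 → (0x3e0b9d71>>7)&0x1ff = 0x13a
bank:7 @ bit 16 → (0x3e0b9d71>>16)&0x7f = 0xb
cnt:3 @ bit 23 → (0x3e0b9d71>>23)&0x7 = 0x4
opcode:6 @ bit 26 → (0x3e0b9d71>>26)&0x3f = 0xf  ←

15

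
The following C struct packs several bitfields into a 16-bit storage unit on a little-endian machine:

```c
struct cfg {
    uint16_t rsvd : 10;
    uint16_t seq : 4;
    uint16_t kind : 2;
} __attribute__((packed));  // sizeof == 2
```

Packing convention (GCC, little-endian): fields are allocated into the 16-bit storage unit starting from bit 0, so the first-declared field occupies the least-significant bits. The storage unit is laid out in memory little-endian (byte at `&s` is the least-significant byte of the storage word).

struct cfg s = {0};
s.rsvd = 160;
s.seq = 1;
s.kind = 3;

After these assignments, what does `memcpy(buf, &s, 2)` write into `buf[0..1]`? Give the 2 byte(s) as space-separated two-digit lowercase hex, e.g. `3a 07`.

rsvd:10 = 160 → 0xa0 << 0 → word 0x00a0
seq:4 = 1 → 0x1 << 10 → word 0x04a0
kind:2 = 3 → 0x3 << 14 → word 0xc4a0
word = 0xc4a0 → little-endian bytes:
  [0]=0xa0  [1]=0xc4

a0 c4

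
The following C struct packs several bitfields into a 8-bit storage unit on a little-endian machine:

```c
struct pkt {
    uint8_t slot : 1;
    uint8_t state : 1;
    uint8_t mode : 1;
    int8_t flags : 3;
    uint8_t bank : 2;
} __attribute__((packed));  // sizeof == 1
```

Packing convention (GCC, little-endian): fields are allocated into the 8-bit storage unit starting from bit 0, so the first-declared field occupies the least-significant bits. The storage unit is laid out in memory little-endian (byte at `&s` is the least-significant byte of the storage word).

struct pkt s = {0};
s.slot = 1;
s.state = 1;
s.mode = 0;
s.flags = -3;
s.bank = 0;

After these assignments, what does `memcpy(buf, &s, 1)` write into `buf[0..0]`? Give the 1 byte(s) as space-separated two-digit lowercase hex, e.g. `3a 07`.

2b

slot:1 = 1 → 0x1 << 0 → word 0x01
state:1 = 1 → 0x1 << 1 → word 0x03
mode:1 = 0 → 0x0 << 2 → word 0x03
flags:3 = -3 → 0x5 << 3 → word 0x2b
bank:2 = 0 → 0x0 << 6 → word 0x2b
word = 0x2b → little-endian bytes:
  [0]=0x2b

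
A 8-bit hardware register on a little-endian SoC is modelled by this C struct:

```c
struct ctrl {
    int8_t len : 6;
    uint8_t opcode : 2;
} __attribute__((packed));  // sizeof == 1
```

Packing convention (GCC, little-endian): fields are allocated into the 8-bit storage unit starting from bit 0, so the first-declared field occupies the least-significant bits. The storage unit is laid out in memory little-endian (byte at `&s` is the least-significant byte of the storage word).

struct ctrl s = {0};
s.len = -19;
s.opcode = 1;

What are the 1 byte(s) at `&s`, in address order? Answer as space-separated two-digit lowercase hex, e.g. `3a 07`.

[0+:6] len=-19 & 0x3f = 0x2d; word=0x2d
[6+:2] opcode=1 & 0x3 = 0x1; word=0x6d
word = 0x6d → little-endian bytes:
  [0]=0x6d

6d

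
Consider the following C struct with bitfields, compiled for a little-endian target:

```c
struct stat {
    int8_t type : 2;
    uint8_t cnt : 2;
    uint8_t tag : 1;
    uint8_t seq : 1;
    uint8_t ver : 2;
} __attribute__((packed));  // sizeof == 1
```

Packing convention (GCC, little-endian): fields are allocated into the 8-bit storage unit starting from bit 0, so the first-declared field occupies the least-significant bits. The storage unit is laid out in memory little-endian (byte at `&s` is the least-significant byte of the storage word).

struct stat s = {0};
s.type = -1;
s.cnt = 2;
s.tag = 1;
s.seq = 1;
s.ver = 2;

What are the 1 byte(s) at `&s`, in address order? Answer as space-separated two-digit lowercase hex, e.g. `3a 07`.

bb

type:2 = -1 → 0x3 << 0 → word 0x03
cnt:2 = 2 → 0x2 << 2 → word 0x0b
tag:1 = 1 → 0x1 << 4 → word 0x1b
seq:1 = 1 → 0x1 << 5 → word 0x3b
ver:2 = 2 → 0x2 << 6 → word 0xbb
word = 0xbb → little-endian bytes:
  [0]=0xbb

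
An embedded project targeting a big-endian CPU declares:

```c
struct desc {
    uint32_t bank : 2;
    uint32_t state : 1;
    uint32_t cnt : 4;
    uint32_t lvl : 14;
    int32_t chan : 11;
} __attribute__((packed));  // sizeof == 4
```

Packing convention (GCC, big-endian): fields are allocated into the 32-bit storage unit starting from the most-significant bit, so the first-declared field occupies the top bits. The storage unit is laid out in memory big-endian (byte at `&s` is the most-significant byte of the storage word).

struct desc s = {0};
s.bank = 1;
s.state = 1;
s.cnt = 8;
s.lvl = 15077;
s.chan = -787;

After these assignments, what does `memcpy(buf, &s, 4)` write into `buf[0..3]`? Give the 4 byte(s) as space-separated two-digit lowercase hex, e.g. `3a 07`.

bank:2 = 1 → 0x1 << 30 → word 0x40000000
state:1 = 1 → 0x1 << 29 → word 0x60000000
cnt:4 = 8 → 0x8 << 25 → word 0x70000000
lvl:14 = 15077 → 0x3ae5 << 11 → word 0x71d72800
chan:11 = -787 → 0x4ed << 0 → word 0x71d72ced
word = 0x71d72ced → big-endian bytes:
  [0]=0x71  [1]=0xd7  [2]=0x2c  [3]=0xed

71 d7 2c ed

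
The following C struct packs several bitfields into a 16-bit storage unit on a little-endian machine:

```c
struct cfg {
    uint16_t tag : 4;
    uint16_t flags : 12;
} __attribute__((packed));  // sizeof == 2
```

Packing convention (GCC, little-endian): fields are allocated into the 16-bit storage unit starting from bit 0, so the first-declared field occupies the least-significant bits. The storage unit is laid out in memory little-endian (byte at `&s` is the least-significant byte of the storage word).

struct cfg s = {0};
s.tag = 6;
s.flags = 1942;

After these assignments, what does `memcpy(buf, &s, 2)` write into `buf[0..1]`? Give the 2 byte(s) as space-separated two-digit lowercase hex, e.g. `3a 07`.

66 79

tag:4 = 6 → 0x6 << 0 → word 0x0006
flags:12 = 1942 → 0x796 << 4 → word 0x7966
word = 0x7966 → little-endian bytes:
  [0]=0x66  [1]=0x79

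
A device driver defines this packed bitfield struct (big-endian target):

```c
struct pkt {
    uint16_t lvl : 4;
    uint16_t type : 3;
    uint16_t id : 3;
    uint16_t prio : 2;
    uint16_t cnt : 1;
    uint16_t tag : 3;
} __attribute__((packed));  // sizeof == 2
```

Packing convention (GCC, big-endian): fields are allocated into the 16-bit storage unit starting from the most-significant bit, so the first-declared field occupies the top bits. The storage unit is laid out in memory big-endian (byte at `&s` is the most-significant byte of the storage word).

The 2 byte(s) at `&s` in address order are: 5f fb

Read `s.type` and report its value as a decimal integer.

[0]=0x5f [1]=0xfb (big-endian) → word 0x5ffb
lvl [12+:4] = (word>>12) & 0xf = 5
type [9+:3] = (word>>9) & 0x7 = 7  ←
id [6+:3] = (word>>6) & 0x7 = 7
prio [4+:2] = (word>>4) & 0x3 = 3
cnt [3+:1] = (word>>3) & 0x1 = 1
tag [0+:3] = (word>>0) & 0x7 = 3

7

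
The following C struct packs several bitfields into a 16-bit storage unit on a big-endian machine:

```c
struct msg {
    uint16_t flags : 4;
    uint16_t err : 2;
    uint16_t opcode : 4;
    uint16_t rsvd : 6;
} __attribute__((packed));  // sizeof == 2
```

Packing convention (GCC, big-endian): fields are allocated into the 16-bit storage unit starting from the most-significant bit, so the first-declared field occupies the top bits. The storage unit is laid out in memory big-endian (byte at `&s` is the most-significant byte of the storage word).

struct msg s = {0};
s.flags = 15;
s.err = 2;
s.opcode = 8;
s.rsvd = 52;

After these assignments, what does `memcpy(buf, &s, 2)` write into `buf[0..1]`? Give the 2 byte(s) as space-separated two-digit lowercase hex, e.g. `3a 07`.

flags:4 = 15 → 0xf << 12 → word 0xf000
err:2 = 2 → 0x2 << 10 → word 0xf800
opcode:4 = 8 → 0x8 << 6 → word 0xfa00
rsvd:6 = 52 → 0x34 << 0 → word 0xfa34
word = 0xfa34 → big-endian bytes:
  [0]=0xfa  [1]=0x34

fa 34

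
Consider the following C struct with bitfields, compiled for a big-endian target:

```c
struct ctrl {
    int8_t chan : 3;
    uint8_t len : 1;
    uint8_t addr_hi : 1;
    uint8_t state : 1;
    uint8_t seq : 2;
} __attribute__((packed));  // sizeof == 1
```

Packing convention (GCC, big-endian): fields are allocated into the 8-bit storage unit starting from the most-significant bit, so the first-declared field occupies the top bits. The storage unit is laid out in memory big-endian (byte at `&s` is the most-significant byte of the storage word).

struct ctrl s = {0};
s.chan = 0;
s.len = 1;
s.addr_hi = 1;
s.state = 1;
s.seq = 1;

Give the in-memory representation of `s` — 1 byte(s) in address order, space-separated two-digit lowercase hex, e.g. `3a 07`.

chan:3 = 0 → 0x0 << 5 → word 0x00
len:1 = 1 → 0x1 << 4 → word 0x10
addr_hi:1 = 1 → 0x1 << 3 → word 0x18
state:1 = 1 → 0x1 << 2 → word 0x1c
seq:2 = 1 → 0x1 << 0 → word 0x1d
word = 0x1d → big-endian bytes:
  [0]=0x1d

1d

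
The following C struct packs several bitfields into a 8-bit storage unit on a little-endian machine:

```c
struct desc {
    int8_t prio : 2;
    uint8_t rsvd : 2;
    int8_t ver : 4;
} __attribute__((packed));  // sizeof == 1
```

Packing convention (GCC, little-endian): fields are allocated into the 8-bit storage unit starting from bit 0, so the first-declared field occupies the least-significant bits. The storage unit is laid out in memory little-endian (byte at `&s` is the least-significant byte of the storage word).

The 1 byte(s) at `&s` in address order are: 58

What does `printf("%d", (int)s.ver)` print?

[0]=0x58 (little-endian) → word 0x58
prio [0+:2] = (word>>0) & 0x3 = 0
rsvd [2+:2] = (word>>2) & 0x3 = 2
ver [4+:4] = (word>>4) & 0xf = 5  ←
ver signed 4b, MSB=0: value = 5

5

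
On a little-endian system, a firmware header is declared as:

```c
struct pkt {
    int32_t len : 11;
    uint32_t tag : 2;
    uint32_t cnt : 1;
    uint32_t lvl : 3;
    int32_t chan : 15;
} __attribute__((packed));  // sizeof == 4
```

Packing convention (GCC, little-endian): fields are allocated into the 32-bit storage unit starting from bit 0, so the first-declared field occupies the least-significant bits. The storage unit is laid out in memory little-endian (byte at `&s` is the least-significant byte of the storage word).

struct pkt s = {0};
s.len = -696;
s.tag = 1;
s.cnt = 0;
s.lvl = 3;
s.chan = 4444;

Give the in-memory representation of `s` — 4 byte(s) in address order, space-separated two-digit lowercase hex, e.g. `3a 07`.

len (11b) val=-696 bits=0x548 at bit 0: 0x00000548
tag (2b) val=1 bits=0x1 at bit 11: 0x00000d48
cnt (1b) val=0 bits=0x0 at bit 13: 0x00000d48
lvl (3b) val=3 bits=0x3 at bit 14: 0x0000cd48
chan (15b) val=4444 bits=0x115c at bit 17: 0x22b8cd48
word = 0x22b8cd48 → little-endian bytes:
  [0]=0x48  [1]=0xcd  [2]=0xb8  [3]=0x22

48 cd b8 22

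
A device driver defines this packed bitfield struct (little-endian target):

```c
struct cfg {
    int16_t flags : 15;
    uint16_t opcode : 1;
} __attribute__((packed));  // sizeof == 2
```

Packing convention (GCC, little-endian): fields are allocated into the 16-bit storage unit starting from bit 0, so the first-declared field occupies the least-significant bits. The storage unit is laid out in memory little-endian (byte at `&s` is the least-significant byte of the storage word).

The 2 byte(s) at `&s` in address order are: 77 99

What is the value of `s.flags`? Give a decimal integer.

[0]=0x77 [1]=0x99 (little-endian) → word 0x9977
flags:15 @ bit 0 → (0x9977>>0)&0x7fff = 0x1977  ←
opcode:1 @ bit 15 → (0x9977>>15)&0x1 = 0x1
flags signed 15b, MSB=0: value = 6519

6519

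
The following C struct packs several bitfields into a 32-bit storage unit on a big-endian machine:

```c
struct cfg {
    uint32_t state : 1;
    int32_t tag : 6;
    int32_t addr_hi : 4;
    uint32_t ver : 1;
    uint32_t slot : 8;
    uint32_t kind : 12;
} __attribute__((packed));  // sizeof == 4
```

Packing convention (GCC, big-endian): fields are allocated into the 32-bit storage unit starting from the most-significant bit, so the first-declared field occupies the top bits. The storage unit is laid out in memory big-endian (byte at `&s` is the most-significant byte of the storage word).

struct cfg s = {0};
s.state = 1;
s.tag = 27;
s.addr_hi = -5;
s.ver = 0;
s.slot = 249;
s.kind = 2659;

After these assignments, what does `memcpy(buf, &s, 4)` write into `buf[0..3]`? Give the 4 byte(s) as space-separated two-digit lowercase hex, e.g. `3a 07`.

[31+:1] state=1 & 0x1 = 0x1; word=0x80000000
[25+:6] tag=27 & 0x3f = 0x1b; word=0xb6000000
[21+:4] addr_hi=-5 & 0xf = 0xb; word=0xb7600000
[20+:1] ver=0 & 0x1 = 0x0; word=0xb7600000
[12+:8] slot=249 & 0xff = 0xf9; word=0xb76f9000
[0+:12] kind=2659 & 0xfff = 0xa63; word=0xb76f9a63
word = 0xb76f9a63 → big-endian bytes:
  [0]=0xb7  [1]=0x6f  [2]=0x9a  [3]=0x63

b7 6f 9a 63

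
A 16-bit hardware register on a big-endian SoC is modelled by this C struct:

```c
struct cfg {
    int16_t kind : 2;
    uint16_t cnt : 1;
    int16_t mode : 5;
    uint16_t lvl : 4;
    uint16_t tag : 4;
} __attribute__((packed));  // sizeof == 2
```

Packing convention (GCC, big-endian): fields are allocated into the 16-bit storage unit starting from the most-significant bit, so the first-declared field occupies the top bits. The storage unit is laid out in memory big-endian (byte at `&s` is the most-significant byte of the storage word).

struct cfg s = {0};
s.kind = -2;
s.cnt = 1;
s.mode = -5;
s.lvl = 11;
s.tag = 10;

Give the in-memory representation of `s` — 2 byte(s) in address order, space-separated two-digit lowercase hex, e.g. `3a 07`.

bb ba

[14+:2] kind=-2 & 0x3 = 0x2; word=0x8000
[13+:1] cnt=1 & 0x1 = 0x1; word=0xa000
[8+:5] mode=-5 & 0x1f = 0x1b; word=0xbb00
[4+:4] lvl=11 & 0xf = 0xb; word=0xbbb0
[0+:4] tag=10 & 0xf = 0xa; word=0xbbba
word = 0xbbba → big-endian bytes:
  [0]=0xbb  [1]=0xba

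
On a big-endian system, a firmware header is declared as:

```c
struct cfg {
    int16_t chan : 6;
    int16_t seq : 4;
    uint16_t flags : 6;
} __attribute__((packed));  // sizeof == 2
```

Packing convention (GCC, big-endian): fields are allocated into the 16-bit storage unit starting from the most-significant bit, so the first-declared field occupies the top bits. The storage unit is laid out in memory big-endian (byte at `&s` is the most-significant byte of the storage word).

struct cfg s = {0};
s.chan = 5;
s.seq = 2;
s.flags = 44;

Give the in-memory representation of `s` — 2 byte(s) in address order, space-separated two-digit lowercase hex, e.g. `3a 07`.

[10+:6] chan=5 & 0x3f = 0x5; word=0x1400
[6+:4] seq=2 & 0xf = 0x2; word=0x1480
[0+:6] flags=44 & 0x3f = 0x2c; word=0x14ac
word = 0x14ac → big-endian bytes:
  [0]=0x14  [1]=0xac

14 ac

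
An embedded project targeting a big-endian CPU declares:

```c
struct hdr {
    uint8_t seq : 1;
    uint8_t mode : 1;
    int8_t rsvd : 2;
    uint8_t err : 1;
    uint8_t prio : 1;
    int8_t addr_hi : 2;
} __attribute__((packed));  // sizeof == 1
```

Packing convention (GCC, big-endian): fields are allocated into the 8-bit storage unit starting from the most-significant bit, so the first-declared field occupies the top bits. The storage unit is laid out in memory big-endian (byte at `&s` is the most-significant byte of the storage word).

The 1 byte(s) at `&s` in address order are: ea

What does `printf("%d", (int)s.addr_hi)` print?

[0]=0xea (big-endian) → word 0xea
seq [7+:1] = (word>>7) & 0x1 = 1
mode [6+:1] = (word>>6) & 0x1 = 1
rsvd [4+:2] = (word>>4) & 0x3 = 2
err [3+:1] = (word>>3) & 0x1 = 1
prio [2+:1] = (word>>2) & 0x1 = 0
addr_hi [0+:2] = (word>>0) & 0x3 = 2  ←
addr_hi signed 2b, MSB=1: 2 - 4 = -2

-2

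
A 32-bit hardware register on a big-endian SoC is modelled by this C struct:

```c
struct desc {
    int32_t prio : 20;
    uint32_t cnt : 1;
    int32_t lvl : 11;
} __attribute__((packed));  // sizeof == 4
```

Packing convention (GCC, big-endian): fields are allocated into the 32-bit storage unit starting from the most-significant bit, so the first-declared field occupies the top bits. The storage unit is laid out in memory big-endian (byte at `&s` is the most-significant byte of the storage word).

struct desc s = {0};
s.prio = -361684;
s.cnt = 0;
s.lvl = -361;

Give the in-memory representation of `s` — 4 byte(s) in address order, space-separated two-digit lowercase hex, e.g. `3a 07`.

a7 b2 c6 97

[12+:20] prio=-361684 & 0xfffff = 0xa7b2c; word=0xa7b2c000
[11+:1] cnt=0 & 0x1 = 0x0; word=0xa7b2c000
[0+:11] lvl=-361 & 0x7ff = 0x697; word=0xa7b2c697
word = 0xa7b2c697 → big-endian bytes:
  [0]=0xa7  [1]=0xb2  [2]=0xc6  [3]=0x97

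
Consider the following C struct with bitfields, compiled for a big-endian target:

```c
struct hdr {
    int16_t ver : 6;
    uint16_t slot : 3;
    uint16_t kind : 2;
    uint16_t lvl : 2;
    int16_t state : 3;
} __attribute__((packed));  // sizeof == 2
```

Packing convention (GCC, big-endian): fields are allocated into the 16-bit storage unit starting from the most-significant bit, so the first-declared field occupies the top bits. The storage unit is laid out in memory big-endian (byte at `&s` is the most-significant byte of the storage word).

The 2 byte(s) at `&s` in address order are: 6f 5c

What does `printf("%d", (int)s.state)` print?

[0]=0x6f [1]=0x5c (big-endian) → word 0x6f5c
ver:6 @ bit 10 → (0x6f5c>>10)&0x3f = 0x1b
slot:3 @ bit 7 → (0x6f5c>>7)&0x7 = 0x6
kind:2 @ bit 5 → (0x6f5c>>5)&0x3 = 0x2
lvl:2 @ bit 3 → (0x6f5c>>3)&0x3 = 0x3
state:3 @ bit 0 → (0x6f5c>>0)&0x7 = 0x4  ←
state signed 3b, MSB=1: 4 - 8 = -4

-4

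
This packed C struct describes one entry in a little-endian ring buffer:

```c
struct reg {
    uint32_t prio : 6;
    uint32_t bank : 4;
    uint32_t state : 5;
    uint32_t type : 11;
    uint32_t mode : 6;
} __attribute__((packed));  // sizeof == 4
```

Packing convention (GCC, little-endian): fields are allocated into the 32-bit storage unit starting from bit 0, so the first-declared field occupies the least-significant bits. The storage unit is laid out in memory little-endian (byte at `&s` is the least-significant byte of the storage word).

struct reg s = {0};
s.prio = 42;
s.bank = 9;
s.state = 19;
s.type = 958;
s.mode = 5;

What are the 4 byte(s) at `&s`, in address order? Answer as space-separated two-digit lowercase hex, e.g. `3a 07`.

[0+:6] prio=42 & 0x3f = 0x2a; word=0x0000002a
[6+:4] bank=9 & 0xf = 0x9; word=0x0000026a
[10+:5] state=19 & 0x1f = 0x13; word=0x00004e6a
[15+:11] type=958 & 0x7ff = 0x3be; word=0x01df4e6a
[26+:6] mode=5 & 0x3f = 0x5; word=0x15df4e6a
word = 0x15df4e6a → little-endian bytes:
  [0]=0x6a  [1]=0x4e  [2]=0xdf  [3]=0x15

6a 4e df 15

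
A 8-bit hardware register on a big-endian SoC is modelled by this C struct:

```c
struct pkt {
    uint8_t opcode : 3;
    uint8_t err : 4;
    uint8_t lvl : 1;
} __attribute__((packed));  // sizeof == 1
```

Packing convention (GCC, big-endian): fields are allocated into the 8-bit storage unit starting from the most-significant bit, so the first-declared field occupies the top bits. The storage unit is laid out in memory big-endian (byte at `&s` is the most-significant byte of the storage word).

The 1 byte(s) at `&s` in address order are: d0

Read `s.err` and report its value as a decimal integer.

[0]=0xd0 (big-endian) → word 0xd0
opcode [5+:3] = (word>>5) & 0x7 = 6
err [1+:4] = (word>>1) & 0xf = 8  ←
lvl [0+:1] = (word>>0) & 0x1 = 0

8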